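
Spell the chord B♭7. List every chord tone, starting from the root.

Bb, D, F, Ab

Root Bb, quality dominant seventh:
Root: Bb
Major 3rd (3rd): D
Perfect 5th (5th): F
Minor 7th (7th): Ab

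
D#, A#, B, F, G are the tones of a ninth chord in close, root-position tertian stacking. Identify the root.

G

Stacking in thirds gives G – B – D# – F – A#, so G is the root — G dominant seventh sharp nine sharp five.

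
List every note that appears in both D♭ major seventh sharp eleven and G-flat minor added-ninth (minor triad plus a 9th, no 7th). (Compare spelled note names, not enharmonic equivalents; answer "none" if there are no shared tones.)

D-flat, A-flat

D♭ major seventh sharp eleven = D-flat, F, A-flat, C, G.
G-flat minor added-ninth = G-flat, B-double-flat, D-flat, A-flat.
Shared: D-flat, A-flat.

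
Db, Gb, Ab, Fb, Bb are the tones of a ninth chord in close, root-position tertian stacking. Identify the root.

Gb

Arranged so that each adjacent pair is a third by letter name: Gb – Bb – Db – Fb – Ab.
The bottom of that stack, Gb, is the root (this is Gb dominant ninth).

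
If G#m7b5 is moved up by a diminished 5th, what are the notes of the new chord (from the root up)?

Transposed root: G♯ → D (diminished 5th up). So we spell D half-diminished seventh:
root → D
3rd (minor 3rd) → F
5th (diminished 5th) → A♭
7th (minor 7th) → C

D – F – A♭ – C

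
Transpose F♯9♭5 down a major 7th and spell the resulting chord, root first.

G, B, Db, F, A

Transposed root: F# → G (major 7th down). So we spell G dominant ninth flat five:
- root: G
- major 3rd: B
- diminished 5th: Db
- minor 7th: F
- major 9th: A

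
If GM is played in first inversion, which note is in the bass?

GM = G–B–D. First inversion → third in the bass = B.

B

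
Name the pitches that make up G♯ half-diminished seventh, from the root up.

G♯ half-diminished seventh: half-diminished seventh on G-sharp.
- root: G-sharp
- minor 3rd: B
- diminished 5th: D
- minor 7th: F-sharp

G-sharp, B, D, F-sharp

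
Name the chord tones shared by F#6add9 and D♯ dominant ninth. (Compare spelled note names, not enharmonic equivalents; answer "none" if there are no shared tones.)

A# C# D#

F#6add9 = F#, A#, C#, D#, G#.
D♯ dominant ninth = D#, F##, A#, C#, E#.
Shared: A#, C#, D#.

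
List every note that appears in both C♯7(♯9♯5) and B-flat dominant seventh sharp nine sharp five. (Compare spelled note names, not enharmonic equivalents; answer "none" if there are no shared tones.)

C♯7(♯9♯5): C# E# G## B D##
B-flat dominant seventh sharp nine sharp five: Bb D F# Ab C#
Common to both → C#.

C#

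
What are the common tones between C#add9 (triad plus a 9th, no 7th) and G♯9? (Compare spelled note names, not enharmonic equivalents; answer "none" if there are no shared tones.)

C#add9 = C♯, E♯, G♯, D♯.
G♯9 = G♯, B♯, D♯, F♯, A♯.
Shared: G♯, D♯.

G♯, D♯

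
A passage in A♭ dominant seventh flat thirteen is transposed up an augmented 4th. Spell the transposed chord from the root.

D  F-sharp  A  C  B-flat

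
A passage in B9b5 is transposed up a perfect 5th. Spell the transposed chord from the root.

F# A# C E G#

Transposed root: B → F# (perfect 5th up). So we spell F# dominant ninth flat five:
- root: F#
- major 3rd: A#
- diminished 5th: C
- minor 7th: E
- major 9th: G#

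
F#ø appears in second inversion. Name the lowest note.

C

F#ø in root position is F♯–A–C–E.
Second inversion places the fifth in the bass, which is C.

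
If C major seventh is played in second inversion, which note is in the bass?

C major seventh = C–E–G–B. Second inversion → fifth in the bass = G.

G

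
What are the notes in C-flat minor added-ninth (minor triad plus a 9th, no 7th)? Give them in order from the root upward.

Cb – Ebb – Gb – Db

C-flat minor added-ninth is a minor added-ninth built on Cb.
- root: Cb
- minor 3rd: Ebb
- perfect 5th: Gb
- major 9th: Db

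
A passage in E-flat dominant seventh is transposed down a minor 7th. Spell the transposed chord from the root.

F – A – C – E-flat

E-flat down a minor 7th → F. New chord: F dominant seventh.
F — root
A — major 3rd
C — perfect 5th
E-flat — minor 7th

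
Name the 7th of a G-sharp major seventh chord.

F##

Root of G-sharp major seventh = G#. The 7th is a major 7th: G# up a major 7th → F##.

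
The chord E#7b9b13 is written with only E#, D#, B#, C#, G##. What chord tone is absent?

F#

The full E#7b9b13 chord is E#, G##, B#, D#, F#, C#.
Comparing with the voicing, the minor 9th (9th) — F# — is absent.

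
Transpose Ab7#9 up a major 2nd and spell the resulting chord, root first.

Bb D F Ab C#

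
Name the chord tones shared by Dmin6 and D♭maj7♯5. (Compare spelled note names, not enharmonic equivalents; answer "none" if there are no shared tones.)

Dmin6 = D, F, A, B.
D♭maj7♯5 = Db, F, A, C.
Shared: F, A.

F, A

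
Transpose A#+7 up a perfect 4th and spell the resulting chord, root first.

D#, F##, A##, C#

A perfect 4th up from A# is D#, so the new chord is D# augmented seventh.
Root: D#
Major 3rd (3rd): F##
Augmented 5th (5th): A##
Minor 7th (7th): C#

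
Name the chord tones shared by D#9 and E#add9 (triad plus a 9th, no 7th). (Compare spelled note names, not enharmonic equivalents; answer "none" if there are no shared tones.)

F## E#

D#9 = D#, F##, A#, C#, E#.
E#add9 = E#, G##, B#, F##.
Shared: F##, E#.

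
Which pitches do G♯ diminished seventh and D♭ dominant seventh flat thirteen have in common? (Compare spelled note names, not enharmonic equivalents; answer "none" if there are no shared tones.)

G♯ diminished seventh: G-sharp B D F
D♭ dominant seventh flat thirteen: D-flat F A-flat C-flat B-double-flat
Common to both → F.

F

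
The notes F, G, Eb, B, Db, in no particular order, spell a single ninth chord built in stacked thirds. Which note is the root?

Arranged so that each adjacent pair is a third by letter name: Eb – G – B – Db – F.
The bottom of that stack, Eb, is the root (this is Eb dominant ninth sharp five).

Eb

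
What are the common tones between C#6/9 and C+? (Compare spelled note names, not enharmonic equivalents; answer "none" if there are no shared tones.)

G#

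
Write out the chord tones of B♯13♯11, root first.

B#  D##  F##  A#  C##  E##  G##

B♯13♯11: dominant thirteenth sharp eleven on B#.
Root: B#
Major 3rd (3rd): D##
Perfect 5th (5th): F##
Minor 7th (7th): A#
Major 9th (9th): C##
Augmented 11th (11th): E##
Major 13th (13th): G##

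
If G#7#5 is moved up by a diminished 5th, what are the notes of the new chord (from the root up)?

D, F#, A#, C

Transposed root: G# → D (diminished 5th up). So we spell D augmented seventh:
Root: D
Major 3rd (3rd): F#
Augmented 5th (5th): A#
Minor 7th (7th): C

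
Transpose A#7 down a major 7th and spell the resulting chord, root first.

Transposed root: A# → B (major 7th down). So we spell B dominant seventh:
Root: B
Major 3rd (3rd): D#
Perfect 5th (5th): F#
Minor 7th (7th): A

B, D#, F#, A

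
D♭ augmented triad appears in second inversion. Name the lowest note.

A

D♭ augmented triad in root position is D♭–F–A.
Second inversion places the fifth in the bass, which is A.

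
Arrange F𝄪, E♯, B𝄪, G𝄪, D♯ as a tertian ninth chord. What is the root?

E♯

Stacking in thirds gives E♯ – G𝄪 – B𝄪 – D♯ – F𝄪, so E♯ is the root — E♯ dominant ninth sharp five.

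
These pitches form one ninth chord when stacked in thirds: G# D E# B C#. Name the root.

C#

Arranged so that each adjacent pair is a third by letter name: C# – E# – G# – B – D.
The bottom of that stack, C#, is the root (this is C# dominant seventh flat nine).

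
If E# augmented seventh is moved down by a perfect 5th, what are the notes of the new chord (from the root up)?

Transposed root: E-sharp → A-sharp (perfect 5th down). So we spell A-sharp augmented seventh:
- root: A-sharp
- major 3rd: C-double-sharp
- augmented 5th: E-double-sharp
- minor 7th: G-sharp

A-sharp – C-double-sharp – E-double-sharp – G-sharp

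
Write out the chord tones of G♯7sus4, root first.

G# C# D# F#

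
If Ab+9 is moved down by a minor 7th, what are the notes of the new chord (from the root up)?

Ab down a minor 7th → Bb. New chord: Bb dominant ninth sharp five.
Root: Bb
Major 3rd (3rd): D
Augmented 5th (5th): F#
Minor 7th (7th): Ab
Major 9th (9th): C

Bb D F# Ab C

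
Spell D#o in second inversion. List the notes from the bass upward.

In root position, D#o is D#–F#–A.
Second inversion puts the fifth (A) in the bass.

A D# F#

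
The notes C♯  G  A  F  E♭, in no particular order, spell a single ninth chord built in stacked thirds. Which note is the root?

Arranged so that each adjacent pair is a third by letter name: F – A – C♯ – E♭ – G.
The bottom of that stack, F, is the root (this is F dominant ninth sharp five).

F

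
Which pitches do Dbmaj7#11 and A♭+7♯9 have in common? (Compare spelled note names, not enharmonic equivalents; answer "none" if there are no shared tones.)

A♭ C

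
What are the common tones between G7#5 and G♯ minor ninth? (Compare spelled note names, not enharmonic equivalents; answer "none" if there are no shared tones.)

B D#

G7#5 = G, B, D#, F.
G♯ minor ninth = G#, B, D#, F#, A#.
Shared: B, D#.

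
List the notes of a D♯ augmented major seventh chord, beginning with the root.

D♯ augmented major seventh is an augmented major seventh built on D-sharp.
Root: D-sharp
Major 3rd (3rd): F-double-sharp
Augmented 5th (5th): A-double-sharp
Major 7th (7th): C-double-sharp

D-sharp  F-double-sharp  A-double-sharp  C-double-sharp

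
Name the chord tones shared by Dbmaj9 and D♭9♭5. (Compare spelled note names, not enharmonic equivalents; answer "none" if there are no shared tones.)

Dbmaj9: Db F Ab C Eb
D♭9♭5: Db F Abb Cb Eb
Common to both → Db, F, Eb.

Db  F  Eb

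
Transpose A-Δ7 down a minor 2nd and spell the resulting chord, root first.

Transposed root: A → G# (minor 2nd down). So we spell G# minor-major seventh:
- root: G#
- minor 3rd: B
- perfect 5th: D#
- major 7th: F##

G#  B  D#  F##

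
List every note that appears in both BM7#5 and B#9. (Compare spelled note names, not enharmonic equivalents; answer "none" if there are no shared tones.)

BM7#5: B D# F## A#
B#9: B# D## F## A# C##
Common to both → F##, A#.

F##, A#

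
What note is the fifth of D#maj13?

Root of D#maj13 = D#. The 5th is a perfect 5th: D# up a perfect 5th → A#.

A#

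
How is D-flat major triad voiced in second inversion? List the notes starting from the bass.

D-flat major triad = D-flat–F–A-flat; second inversion → fifth (A-flat) lowest.

A-flat D-flat F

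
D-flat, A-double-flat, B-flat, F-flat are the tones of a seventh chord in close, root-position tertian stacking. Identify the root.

B-flat

Arranged so that each adjacent pair is a third by letter name: B-flat – D-flat – F-flat – A-double-flat.
The bottom of that stack, B-flat, is the root (this is B-flat diminished seventh).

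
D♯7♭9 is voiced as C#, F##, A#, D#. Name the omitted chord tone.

The full D♯7♭9 chord is D#, F##, A#, C#, E.
Comparing with the voicing, the minor 9th (9th) — E — is absent.

E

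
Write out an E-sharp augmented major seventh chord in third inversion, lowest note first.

In root position, E-sharp augmented major seventh is E#–G##–B##–D##.
Third inversion puts the seventh (D##) in the bass.

D##, E#, G##, B##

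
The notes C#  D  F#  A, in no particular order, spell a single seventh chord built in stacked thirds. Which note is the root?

D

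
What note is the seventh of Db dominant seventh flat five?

Db dominant seventh flat five is built on D-flat; its 7th is a minor 7th above the root.
A seventh above D uses the letter C, and the minor 7th above D-flat is C-flat.

C-flat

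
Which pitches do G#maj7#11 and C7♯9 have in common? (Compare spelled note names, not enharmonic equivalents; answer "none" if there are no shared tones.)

D♯

G#maj7#11 = G♯, B♯, D♯, F𝄪, C𝄪.
C7♯9 = C, E, G, B♭, D♯.
Shared: D♯.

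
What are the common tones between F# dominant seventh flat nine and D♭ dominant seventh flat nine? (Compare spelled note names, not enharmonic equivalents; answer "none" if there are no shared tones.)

F# dominant seventh flat nine = F-sharp, A-sharp, C-sharp, E, G.
D♭ dominant seventh flat nine = D-flat, F, A-flat, C-flat, E-double-flat.
Shared: none.

none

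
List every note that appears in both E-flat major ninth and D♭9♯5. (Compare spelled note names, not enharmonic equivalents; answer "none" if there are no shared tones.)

Eb, F

E-flat major ninth = Eb, G, Bb, D, F.
D♭9♯5 = Db, F, A, Cb, Eb.
Shared: Eb, F.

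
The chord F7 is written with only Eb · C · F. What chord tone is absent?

A

F7 = F, A, C, Eb. The voicing lacks the 3rd (major 3rd), A.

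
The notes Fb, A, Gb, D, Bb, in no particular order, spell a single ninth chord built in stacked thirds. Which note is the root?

Gb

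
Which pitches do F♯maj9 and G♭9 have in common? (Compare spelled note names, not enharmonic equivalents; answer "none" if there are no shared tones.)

none

F♯maj9 = F#, A#, C#, E#, G#.
G♭9 = Gb, Bb, Db, Fb, Ab.
Shared: none.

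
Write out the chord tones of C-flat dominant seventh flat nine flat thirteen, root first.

C-flat  E-flat  G-flat  B-double-flat  D-double-flat  A-double-flat

Root C-flat, quality dominant seventh flat nine flat thirteen:
root → C-flat
3rd (major 3rd) → E-flat
5th (perfect 5th) → G-flat
7th (minor 7th) → B-double-flat
9th (minor 9th) → D-double-flat
13th (minor 13th) → A-double-flat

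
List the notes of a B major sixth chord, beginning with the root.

B, D#, F#, G#

B major sixth is a major sixth built on B.
root → B
3rd (major 3rd) → D#
5th (perfect 5th) → F#
6th (major 6th) → G#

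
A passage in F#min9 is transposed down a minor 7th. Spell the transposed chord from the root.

A minor 7th down from F# is G#, so the new chord is G# minor ninth.
root → G#
3rd (minor 3rd) → B
5th (perfect 5th) → D#
7th (minor 7th) → F#
9th (major 9th) → A#

G#, B, D#, F#, A#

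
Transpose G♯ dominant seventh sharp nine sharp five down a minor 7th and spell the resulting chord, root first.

Transposed root: G♯ → A♯ (minor 7th down). So we spell A♯ dominant seventh sharp nine sharp five:
- root: A♯
- major 3rd: C𝄪
- augmented 5th: E𝄪
- minor 7th: G♯
- augmented 9th: B𝄪

A♯, C𝄪, E𝄪, G♯, B𝄪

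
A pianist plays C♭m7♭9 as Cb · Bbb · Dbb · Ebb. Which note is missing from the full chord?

The full C♭m7♭9 chord is Cb, Ebb, Gb, Bbb, Dbb.
Comparing with the voicing, the perfect 5th (5th) — Gb — is absent.

Gb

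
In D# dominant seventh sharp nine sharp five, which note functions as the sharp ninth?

D# dominant seventh sharp nine sharp five is built on D#; its 9th is an augmented 9th above the root.
A second above D uses the letter E, and the augmented 9th above D# is E##.

E##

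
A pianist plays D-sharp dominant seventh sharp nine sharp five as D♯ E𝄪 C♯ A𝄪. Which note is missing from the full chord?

F𝄪

D-sharp dominant seventh sharp nine sharp five = D♯, F𝄪, A𝄪, C♯, E𝄪. The voicing lacks the 3rd (major 3rd), F𝄪.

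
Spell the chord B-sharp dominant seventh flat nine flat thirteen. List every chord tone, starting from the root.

Root B#, quality dominant seventh flat nine flat thirteen:
Root: B#
Major 3rd (3rd): D##
Perfect 5th (5th): F##
Minor 7th (7th): A#
Minor 9th (9th): C#
Minor 13th (13th): G#

B#, D##, F##, A#, C#, G#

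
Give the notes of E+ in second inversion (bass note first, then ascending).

B#  E  G#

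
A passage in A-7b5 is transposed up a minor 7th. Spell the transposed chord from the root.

A minor 7th up from A is G, so the new chord is G half-diminished seventh.
G — root
Bb — minor 3rd
Db — diminished 5th
F — minor 7th

G Bb Db F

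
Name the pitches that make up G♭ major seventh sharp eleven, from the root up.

G♭ major seventh sharp eleven is a major seventh sharp eleven built on G-flat.
Root: G-flat
Major 3rd (3rd): B-flat
Perfect 5th (5th): D-flat
Major 7th (7th): F
Augmented 11th (11th): C

G-flat, B-flat, D-flat, F, C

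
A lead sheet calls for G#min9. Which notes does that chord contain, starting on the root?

G#min9: minor ninth on G#.
Root: G#
Minor 3rd (3rd): B
Perfect 5th (5th): D#
Minor 7th (7th): F#
Major 9th (9th): A#

G#  B  D#  F#  A#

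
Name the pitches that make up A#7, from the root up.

A#, C##, E#, G#

A#7: dominant seventh on A#.
Root: A#
Major 3rd (3rd): C##
Perfect 5th (5th): E#
Minor 7th (7th): G#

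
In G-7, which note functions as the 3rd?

Root of G-7 = G. The 3rd is a minor 3rd: G up a minor 3rd → B♭.

B♭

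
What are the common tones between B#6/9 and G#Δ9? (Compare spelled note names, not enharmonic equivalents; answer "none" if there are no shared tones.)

B#, F##

B#6/9: B# D## F## G## C##
G#Δ9: G# B# D# F## A#
Common to both → B#, F##.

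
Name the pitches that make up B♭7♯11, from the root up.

Bb, D, F, Ab, E

B♭7♯11 is a dominant seventh sharp eleven built on Bb.
Root: Bb
Major 3rd (3rd): D
Perfect 5th (5th): F
Minor 7th (7th): Ab
Augmented 11th (11th): E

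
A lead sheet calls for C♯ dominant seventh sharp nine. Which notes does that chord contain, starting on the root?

C-sharp – E-sharp – G-sharp – B – D-double-sharp

C♯ dominant seventh sharp nine is a dominant seventh sharp nine built on C-sharp.
C-sharp — root
E-sharp — major 3rd
G-sharp — perfect 5th
B — minor 7th
D-double-sharp — augmented 9th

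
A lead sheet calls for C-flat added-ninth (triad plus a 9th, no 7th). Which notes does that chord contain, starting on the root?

C-flat added-ninth is an added-ninth built on C♭.
Root: C♭
Major 3rd (3rd): E♭
Perfect 5th (5th): G♭
Major 9th (9th): D♭

C♭  E♭  G♭  D♭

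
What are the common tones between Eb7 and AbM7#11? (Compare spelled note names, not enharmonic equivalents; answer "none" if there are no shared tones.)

Eb, G

Eb7: Eb G Bb Db
AbM7#11: Ab C Eb G D
Common to both → Eb, G.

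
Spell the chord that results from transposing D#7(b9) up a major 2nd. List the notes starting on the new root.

E#, G##, B#, D#, F#

A major 2nd up from D# is E#, so the new chord is E# dominant seventh flat nine.
Root: E#
Major 3rd (3rd): G##
Perfect 5th (5th): B#
Minor 7th (7th): D#
Minor 9th (9th): F#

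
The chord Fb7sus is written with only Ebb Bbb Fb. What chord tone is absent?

Fb7sus = Fb, Bbb, Cb, Ebb. The voicing lacks the 5th (perfect 5th), Cb.

Cb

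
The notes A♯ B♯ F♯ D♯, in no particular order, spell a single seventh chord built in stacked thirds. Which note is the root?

B♯

Stacking in thirds gives B♯ – D♯ – F♯ – A♯, so B♯ is the root — B♯ half-diminished seventh.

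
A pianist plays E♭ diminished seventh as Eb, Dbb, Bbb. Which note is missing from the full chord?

Gb

The full E♭ diminished seventh chord is Eb, Gb, Bbb, Dbb.
Comparing with the voicing, the minor 3rd (3rd) — Gb — is absent.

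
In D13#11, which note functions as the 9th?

E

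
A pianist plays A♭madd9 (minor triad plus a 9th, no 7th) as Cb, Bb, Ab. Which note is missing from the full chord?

Eb

The full A♭madd9 chord is Ab, Cb, Eb, Bb.
Comparing with the voicing, the perfect 5th (5th) — Eb — is absent.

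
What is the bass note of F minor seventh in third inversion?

Eb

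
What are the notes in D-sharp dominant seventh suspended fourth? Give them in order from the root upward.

Root D#, quality dominant seventh suspended fourth:
- root: D#
- perfect 4th: G#
- perfect 5th: A#
- minor 7th: C#

D# – G# – A# – C#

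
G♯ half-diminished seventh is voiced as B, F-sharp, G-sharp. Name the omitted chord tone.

D

G♯ half-diminished seventh = G-sharp, B, D, F-sharp. The voicing lacks the 5th (diminished 5th), D.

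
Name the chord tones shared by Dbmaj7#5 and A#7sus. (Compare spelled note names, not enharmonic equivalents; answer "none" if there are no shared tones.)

none

Dbmaj7#5 = D♭, F, A, C.
A#7sus = A♯, D♯, E♯, G♯.
Shared: none.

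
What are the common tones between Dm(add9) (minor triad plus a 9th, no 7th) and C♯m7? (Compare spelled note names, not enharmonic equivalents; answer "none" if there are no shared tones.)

E

Dm(add9) = D, F, A, E.
C♯m7 = C#, E, G#, B.
Shared: E.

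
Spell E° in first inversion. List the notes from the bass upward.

G, Bb, E

E° = E–G–Bb; first inversion → third (G) lowest.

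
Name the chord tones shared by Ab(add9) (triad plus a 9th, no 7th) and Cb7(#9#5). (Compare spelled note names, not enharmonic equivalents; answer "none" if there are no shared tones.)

Ab(add9): Ab C Eb Bb
Cb7(#9#5): Cb Eb G Bbb D
Common to both → Eb.

Eb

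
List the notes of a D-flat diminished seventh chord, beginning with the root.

D-flat diminished seventh: diminished seventh on D-flat.
D-flat — root
F-flat — minor 3rd
A-double-flat — diminished 5th
C-double-flat — diminished 7th

D-flat  F-flat  A-double-flat  C-double-flat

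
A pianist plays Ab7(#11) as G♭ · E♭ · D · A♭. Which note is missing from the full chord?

C

Ab7(#11) = A♭, C, E♭, G♭, D. The voicing lacks the 3rd (major 3rd), C.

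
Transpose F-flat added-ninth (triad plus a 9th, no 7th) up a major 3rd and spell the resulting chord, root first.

A-flat – C – E-flat – B-flat

F-flat up a major 3rd → A-flat. New chord: A-flat added-ninth.
- root: A-flat
- major 3rd: C
- perfect 5th: E-flat
- major 9th: B-flat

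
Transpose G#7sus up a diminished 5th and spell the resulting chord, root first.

D G A C

Transposed root: G♯ → D (diminished 5th up). So we spell D dominant seventh suspended fourth:
D — root
G — perfect 4th
A — perfect 5th
C — minor 7th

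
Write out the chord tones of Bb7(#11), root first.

Bb  D  F  Ab  E

Bb7(#11): dominant seventh sharp eleven on Bb.
Root: Bb
Major 3rd (3rd): D
Perfect 5th (5th): F
Minor 7th (7th): Ab
Augmented 11th (11th): E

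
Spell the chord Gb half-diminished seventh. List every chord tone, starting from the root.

Gb half-diminished seventh is a half-diminished seventh built on G-flat.
- root: G-flat
- minor 3rd: B-double-flat
- diminished 5th: D-double-flat
- minor 7th: F-flat

G-flat, B-double-flat, D-double-flat, F-flat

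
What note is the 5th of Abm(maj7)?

Eb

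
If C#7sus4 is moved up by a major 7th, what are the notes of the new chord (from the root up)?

B#  E#  F##  A#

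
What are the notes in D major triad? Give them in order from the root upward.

Root D, quality major triad:
root → D
3rd (major 3rd) → F-sharp
5th (perfect 5th) → A

D, F-sharp, A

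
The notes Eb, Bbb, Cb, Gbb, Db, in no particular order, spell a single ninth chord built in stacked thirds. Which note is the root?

Cb

Arranged so that each adjacent pair is a third by letter name: Cb – Eb – Gbb – Bbb – Db.
The bottom of that stack, Cb, is the root (this is Cb dominant ninth flat five).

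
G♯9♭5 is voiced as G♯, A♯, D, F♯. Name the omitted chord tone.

B♯

G♯9♭5 = G♯, B♯, D, F♯, A♯. The voicing lacks the 3rd (major 3rd), B♯.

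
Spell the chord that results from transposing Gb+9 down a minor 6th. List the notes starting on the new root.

Bb D F# Ab C

A minor 6th down from Gb is Bb, so the new chord is Bb dominant ninth sharp five.
Bb — root
D — major 3rd
F# — augmented 5th
Ab — minor 7th
C — major 9th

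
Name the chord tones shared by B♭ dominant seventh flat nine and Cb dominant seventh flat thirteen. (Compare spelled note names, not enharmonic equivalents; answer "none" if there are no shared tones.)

C-flat

B♭ dominant seventh flat nine = B-flat, D, F, A-flat, C-flat.
Cb dominant seventh flat thirteen = C-flat, E-flat, G-flat, B-double-flat, A-double-flat.
Shared: C-flat.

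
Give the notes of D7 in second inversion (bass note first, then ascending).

A  C  D  F#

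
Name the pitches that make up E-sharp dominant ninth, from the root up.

E-sharp dominant ninth is a dominant ninth built on E♯.
root → E♯
3rd (major 3rd) → G𝄪
5th (perfect 5th) → B♯
7th (minor 7th) → D♯
9th (major 9th) → F𝄪

E♯, G𝄪, B♯, D♯, F𝄪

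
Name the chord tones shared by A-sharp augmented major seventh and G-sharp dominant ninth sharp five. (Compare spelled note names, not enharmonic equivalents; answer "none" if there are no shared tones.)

A-sharp

A-sharp augmented major seventh = A-sharp, C-double-sharp, E-double-sharp, G-double-sharp.
G-sharp dominant ninth sharp five = G-sharp, B-sharp, D-double-sharp, F-sharp, A-sharp.
Shared: A-sharp.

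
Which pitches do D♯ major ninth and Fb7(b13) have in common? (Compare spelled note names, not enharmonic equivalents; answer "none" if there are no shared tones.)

none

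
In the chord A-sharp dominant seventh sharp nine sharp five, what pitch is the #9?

B##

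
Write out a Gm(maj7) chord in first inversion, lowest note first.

In root position, Gm(maj7) is G–Bb–D–F#.
First inversion puts the third (Bb) in the bass.

Bb, D, F#, G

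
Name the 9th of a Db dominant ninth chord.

E♭

Db dominant ninth is built on D♭; its 9th is a major 9th above the root.
A second above D uses the letter E, and the major 9th above D♭ is E♭.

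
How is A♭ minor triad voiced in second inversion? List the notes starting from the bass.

Eb – Ab – Cb

A♭ minor triad = Ab–Cb–Eb; second inversion → fifth (Eb) lowest.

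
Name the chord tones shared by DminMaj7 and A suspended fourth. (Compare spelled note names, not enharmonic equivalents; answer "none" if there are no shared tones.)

DminMaj7 = D, F, A, C#.
A suspended fourth = A, D, E.
Shared: D, A.

D  A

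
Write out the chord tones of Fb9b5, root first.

Fb – Ab – Cbb – Ebb – Gb

Root Fb, quality dominant ninth flat five:
Fb — root
Ab — major 3rd
Cbb — diminished 5th
Ebb — minor 7th
Gb — major 9th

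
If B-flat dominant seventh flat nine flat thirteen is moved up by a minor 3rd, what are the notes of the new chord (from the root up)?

D-flat, F, A-flat, C-flat, E-double-flat, B-double-flat

A minor 3rd up from B-flat is D-flat, so the new chord is D-flat dominant seventh flat nine flat thirteen.
D-flat — root
F — major 3rd
A-flat — perfect 5th
C-flat — minor 7th
E-double-flat — minor 9th
B-double-flat — minor 13th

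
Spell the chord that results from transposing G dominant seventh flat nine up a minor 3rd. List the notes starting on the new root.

B-flat – D – F – A-flat – C-flat

Transposed root: G → B-flat (minor 3rd up). So we spell B-flat dominant seventh flat nine:
root → B-flat
3rd (major 3rd) → D
5th (perfect 5th) → F
7th (minor 7th) → A-flat
9th (minor 9th) → C-flat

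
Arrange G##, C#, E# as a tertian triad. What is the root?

Stacking in thirds gives C# – E# – G##, so C# is the root — C# augmented triad.

C#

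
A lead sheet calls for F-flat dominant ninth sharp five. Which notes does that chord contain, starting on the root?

F-flat – A-flat – C – E-double-flat – G-flat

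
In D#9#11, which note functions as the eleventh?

G𝄪

Root of D#9#11 = D♯. The 11th is an augmented 11th: D♯ up an augmented 11th → G𝄪.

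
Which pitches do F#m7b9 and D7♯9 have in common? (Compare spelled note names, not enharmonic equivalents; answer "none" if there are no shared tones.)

F♯  A

F#m7b9: F♯ A C♯ E G
D7♯9: D F♯ A C E♯
Common to both → F♯, A.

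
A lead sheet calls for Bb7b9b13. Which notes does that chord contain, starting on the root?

Bb7b9b13 is a dominant seventh flat nine flat thirteen built on Bb.
Bb — root
D — major 3rd
F — perfect 5th
Ab — minor 7th
Cb — minor 9th
Gb — minor 13th

Bb, D, F, Ab, Cb, Gb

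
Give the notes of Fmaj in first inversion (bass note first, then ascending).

Fmaj = F–A–C; first inversion → third (A) lowest.

A  C  F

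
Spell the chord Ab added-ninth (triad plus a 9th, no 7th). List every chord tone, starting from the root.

Root A-flat, quality added-ninth:
Root: A-flat
Major 3rd (3rd): C
Perfect 5th (5th): E-flat
Major 9th (9th): B-flat

A-flat – C – E-flat – B-flat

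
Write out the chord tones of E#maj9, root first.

E♯, G𝄪, B♯, D𝄪, F𝄪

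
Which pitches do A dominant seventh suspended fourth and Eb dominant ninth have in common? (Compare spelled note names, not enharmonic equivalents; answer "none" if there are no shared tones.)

G

A dominant seventh suspended fourth: A D E G
Eb dominant ninth: E-flat G B-flat D-flat F
Common to both → G.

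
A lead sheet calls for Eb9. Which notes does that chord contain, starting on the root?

Root Eb, quality dominant ninth:
root → Eb
3rd (major 3rd) → G
5th (perfect 5th) → Bb
7th (minor 7th) → Db
9th (major 9th) → F

Eb, G, Bb, Db, F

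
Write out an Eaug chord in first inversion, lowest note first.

In root position, Eaug is E–G#–B#.
First inversion puts the third (G#) in the bass.

G#, B#, E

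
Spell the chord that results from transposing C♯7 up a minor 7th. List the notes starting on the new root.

B D♯ F♯ A

A minor 7th up from C♯ is B, so the new chord is B dominant seventh.
B — root
D♯ — major 3rd
F♯ — perfect 5th
A — minor 7th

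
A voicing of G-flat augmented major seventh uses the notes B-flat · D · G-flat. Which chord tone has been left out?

F

The full G-flat augmented major seventh chord is G-flat, B-flat, D, F.
Comparing with the voicing, the major 7th (7th) — F — is absent.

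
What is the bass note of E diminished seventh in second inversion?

B-flat

E diminished seventh = E–G–B-flat–D-flat. Second inversion → fifth in the bass = B-flat.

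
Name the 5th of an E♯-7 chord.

B#

Root of E♯-7 = E#. The 5th is a perfect 5th: E# up a perfect 5th → B#.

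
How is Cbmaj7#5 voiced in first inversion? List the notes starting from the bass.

In root position, Cbmaj7#5 is C♭–E♭–G–B♭.
First inversion puts the third (E♭) in the bass.

E♭  G  B♭  C♭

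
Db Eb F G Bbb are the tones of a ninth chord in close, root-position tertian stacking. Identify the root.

Eb

Stacking in thirds gives Eb – G – Bbb – Db – F, so Eb is the root — Eb dominant ninth flat five.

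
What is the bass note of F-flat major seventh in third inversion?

Eb

F-flat major seventh in root position is Fb–Ab–Cb–Eb.
Third inversion places the seventh in the bass, which is Eb.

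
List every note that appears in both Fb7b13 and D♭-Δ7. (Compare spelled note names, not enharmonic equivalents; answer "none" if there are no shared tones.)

Fb7b13 = F♭, A♭, C♭, E𝄫, D𝄫.
D♭-Δ7 = D♭, F♭, A♭, C.
Shared: F♭, A♭.

F♭, A♭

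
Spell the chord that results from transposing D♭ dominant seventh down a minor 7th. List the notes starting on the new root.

Transposed root: Db → Eb (minor 7th down). So we spell Eb dominant seventh:
- root: Eb
- major 3rd: G
- perfect 5th: Bb
- minor 7th: Db

Eb, G, Bb, Db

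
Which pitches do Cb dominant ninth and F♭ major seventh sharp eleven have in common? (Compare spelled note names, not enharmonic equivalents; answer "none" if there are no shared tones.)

Cb dominant ninth: C-flat E-flat G-flat B-double-flat D-flat
F♭ major seventh sharp eleven: F-flat A-flat C-flat E-flat B-flat
Common to both → C-flat, E-flat.

C-flat – E-flat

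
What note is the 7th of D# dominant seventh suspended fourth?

D# dominant seventh suspended fourth is built on D#; its 7th is a minor 7th above the root.
A seventh above D uses the letter C, and the minor 7th above D# is C#.

C#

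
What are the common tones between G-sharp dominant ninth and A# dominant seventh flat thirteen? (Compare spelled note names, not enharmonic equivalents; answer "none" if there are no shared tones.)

G-sharp dominant ninth = G-sharp, B-sharp, D-sharp, F-sharp, A-sharp.
A# dominant seventh flat thirteen = A-sharp, C-double-sharp, E-sharp, G-sharp, F-sharp.
Shared: G-sharp, F-sharp, A-sharp.

G-sharp – F-sharp – A-sharp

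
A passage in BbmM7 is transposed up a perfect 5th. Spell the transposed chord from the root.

F, Ab, C, E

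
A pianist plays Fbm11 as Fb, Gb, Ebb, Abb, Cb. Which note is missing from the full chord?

The full Fbm11 chord is Fb, Abb, Cb, Ebb, Gb, Bbb.
Comparing with the voicing, the perfect 11th (11th) — Bbb — is absent.

Bbb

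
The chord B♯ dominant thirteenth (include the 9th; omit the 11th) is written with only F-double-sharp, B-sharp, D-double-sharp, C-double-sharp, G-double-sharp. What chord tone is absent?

A-sharp

The full B♯ dominant thirteenth chord is B-sharp, D-double-sharp, F-double-sharp, A-sharp, C-double-sharp, G-double-sharp.
Comparing with the voicing, the minor 7th (7th) — A-sharp — is absent.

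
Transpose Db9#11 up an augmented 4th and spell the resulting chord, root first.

Transposed root: D♭ → G (augmented 4th up). So we spell G dominant ninth sharp eleven:
Root: G
Major 3rd (3rd): B
Perfect 5th (5th): D
Minor 7th (7th): F
Major 9th (9th): A
Augmented 11th (11th): C♯

G  B  D  F  A  C♯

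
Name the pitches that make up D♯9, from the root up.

D#, F##, A#, C#, E#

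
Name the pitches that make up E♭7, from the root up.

E♭ G B♭ D♭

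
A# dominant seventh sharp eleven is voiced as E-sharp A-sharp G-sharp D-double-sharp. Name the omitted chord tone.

C-double-sharp

A# dominant seventh sharp eleven = A-sharp, C-double-sharp, E-sharp, G-sharp, D-double-sharp. The voicing lacks the 3rd (major 3rd), C-double-sharp.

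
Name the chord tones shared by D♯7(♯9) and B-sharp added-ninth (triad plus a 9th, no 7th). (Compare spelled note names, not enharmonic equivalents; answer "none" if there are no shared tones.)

F##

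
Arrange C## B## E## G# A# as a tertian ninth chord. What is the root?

Arranged so that each adjacent pair is a third by letter name: A# – C## – E## – G# – B##.
The bottom of that stack, A#, is the root (this is A# dominant seventh sharp nine sharp five).

A#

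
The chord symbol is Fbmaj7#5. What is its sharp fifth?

Fbmaj7#5 is built on Fb; its 5th is an augmented 5th above the root.
A fifth above F uses the letter C, and the augmented 5th above Fb is C.

C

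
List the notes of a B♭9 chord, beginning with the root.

B♭9: dominant ninth on B♭.
- root: B♭
- major 3rd: D
- perfect 5th: F
- minor 7th: A♭
- major 9th: C

B♭ D F A♭ C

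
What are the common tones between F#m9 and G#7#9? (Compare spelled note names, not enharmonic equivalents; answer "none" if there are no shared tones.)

F#, G#

F#m9: F# A C# E G#
G#7#9: G# B# D# F# A##
Common to both → F#, G#.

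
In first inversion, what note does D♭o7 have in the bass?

F♭

D♭o7 in root position is D♭–F♭–A𝄫–C𝄫.
First inversion places the third in the bass, which is F♭.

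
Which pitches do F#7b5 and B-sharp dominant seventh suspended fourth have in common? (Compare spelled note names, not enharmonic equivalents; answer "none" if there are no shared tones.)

A#

F#7b5: F# A# C E
B-sharp dominant seventh suspended fourth: B# E# F## A#
Common to both → A#.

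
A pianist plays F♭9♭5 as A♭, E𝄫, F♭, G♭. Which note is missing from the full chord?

C𝄫

The full F♭9♭5 chord is F♭, A♭, C𝄫, E𝄫, G♭.
Comparing with the voicing, the diminished 5th (5th) — C𝄫 — is absent.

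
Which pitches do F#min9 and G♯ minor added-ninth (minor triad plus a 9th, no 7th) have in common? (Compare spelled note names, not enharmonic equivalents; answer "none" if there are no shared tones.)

F#min9 = F#, A, C#, E, G#.
G♯ minor added-ninth = G#, B, D#, A#.
Shared: G#.

G#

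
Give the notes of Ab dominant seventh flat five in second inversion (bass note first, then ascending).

E-double-flat – G-flat – A-flat – C

Ab dominant seventh flat five = A-flat–C–E-double-flat–G-flat; second inversion → fifth (E-double-flat) lowest.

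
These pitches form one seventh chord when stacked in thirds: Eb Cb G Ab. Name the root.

Arranged so that each adjacent pair is a third by letter name: Ab – Cb – Eb – G.
The bottom of that stack, Ab, is the root (this is Ab minor-major seventh).

Ab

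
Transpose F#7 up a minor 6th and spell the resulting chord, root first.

Transposed root: F# → D (minor 6th up). So we spell D dominant seventh:
Root: D
Major 3rd (3rd): F#
Perfect 5th (5th): A
Minor 7th (7th): C

D, F#, A, C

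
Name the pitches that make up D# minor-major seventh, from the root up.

D♯, F♯, A♯, C𝄪

D# minor-major seventh: minor-major seventh on D♯.
- root: D♯
- minor 3rd: F♯
- perfect 5th: A♯
- major 7th: C𝄪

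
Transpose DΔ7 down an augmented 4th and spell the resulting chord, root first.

A♭, C, E♭, G

D down an augmented 4th → A♭. New chord: A♭ major seventh.
Root: A♭
Major 3rd (3rd): C
Perfect 5th (5th): E♭
Major 7th (7th): G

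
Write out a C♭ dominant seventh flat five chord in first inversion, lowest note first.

E♭, G𝄫, B𝄫, C♭

In root position, C♭ dominant seventh flat five is C♭–E♭–G𝄫–B𝄫.
First inversion puts the third (E♭) in the bass.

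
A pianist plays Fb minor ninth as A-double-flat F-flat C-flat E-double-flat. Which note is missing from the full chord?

Fb minor ninth = F-flat, A-double-flat, C-flat, E-double-flat, G-flat. The voicing lacks the 9th (major 9th), G-flat.

G-flat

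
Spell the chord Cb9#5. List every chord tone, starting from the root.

Cb9#5: dominant ninth sharp five on Cb.
Cb — root
Eb — major 3rd
G — augmented 5th
Bbb — minor 7th
Db — major 9th

Cb – Eb – G – Bbb – Db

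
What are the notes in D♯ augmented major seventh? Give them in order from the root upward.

D-sharp, F-double-sharp, A-double-sharp, C-double-sharp

D♯ augmented major seventh: augmented major seventh on D-sharp.
Root: D-sharp
Major 3rd (3rd): F-double-sharp
Augmented 5th (5th): A-double-sharp
Major 7th (7th): C-double-sharp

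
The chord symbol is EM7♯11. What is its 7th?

D#

EM7♯11 is built on E; its 7th is a major 7th above the root.
A seventh above E uses the letter D, and the major 7th above E is D#.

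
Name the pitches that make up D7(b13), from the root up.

D  F#  A  C  Bb

D7(b13): dominant seventh flat thirteen on D.
- root: D
- major 3rd: F#
- perfect 5th: A
- minor 7th: C
- minor 13th: Bb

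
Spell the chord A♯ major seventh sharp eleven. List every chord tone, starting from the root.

A-sharp, C-double-sharp, E-sharp, G-double-sharp, D-double-sharp

A♯ major seventh sharp eleven: major seventh sharp eleven on A-sharp.
root → A-sharp
3rd (major 3rd) → C-double-sharp
5th (perfect 5th) → E-sharp
7th (major 7th) → G-double-sharp
11th (augmented 11th) → D-double-sharp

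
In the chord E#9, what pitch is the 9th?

F##

Root of E#9 = E#. The 9th is a major 9th: E# up a major 9th → F##.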